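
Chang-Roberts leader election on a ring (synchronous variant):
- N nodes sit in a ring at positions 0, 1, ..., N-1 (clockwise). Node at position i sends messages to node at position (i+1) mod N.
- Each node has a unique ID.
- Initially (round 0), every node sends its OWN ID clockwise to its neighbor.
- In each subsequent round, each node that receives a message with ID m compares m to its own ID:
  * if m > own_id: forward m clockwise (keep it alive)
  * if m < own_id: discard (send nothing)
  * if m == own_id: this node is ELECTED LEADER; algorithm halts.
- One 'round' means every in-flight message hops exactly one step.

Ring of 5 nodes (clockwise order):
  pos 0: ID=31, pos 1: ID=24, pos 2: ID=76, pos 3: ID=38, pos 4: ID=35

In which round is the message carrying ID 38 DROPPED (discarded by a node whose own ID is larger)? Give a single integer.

Answer: 4

Derivation:
Round 1: pos1(id24) recv 31: fwd; pos2(id76) recv 24: drop; pos3(id38) recv 76: fwd; pos4(id35) recv 38: fwd; pos0(id31) recv 35: fwd
Round 2: pos2(id76) recv 31: drop; pos4(id35) recv 76: fwd; pos0(id31) recv 38: fwd; pos1(id24) recv 35: fwd
Round 3: pos0(id31) recv 76: fwd; pos1(id24) recv 38: fwd; pos2(id76) recv 35: drop
Round 4: pos1(id24) recv 76: fwd; pos2(id76) recv 38: drop
Round 5: pos2(id76) recv 76: ELECTED
Message ID 38 originates at pos 3; dropped at pos 2 in round 4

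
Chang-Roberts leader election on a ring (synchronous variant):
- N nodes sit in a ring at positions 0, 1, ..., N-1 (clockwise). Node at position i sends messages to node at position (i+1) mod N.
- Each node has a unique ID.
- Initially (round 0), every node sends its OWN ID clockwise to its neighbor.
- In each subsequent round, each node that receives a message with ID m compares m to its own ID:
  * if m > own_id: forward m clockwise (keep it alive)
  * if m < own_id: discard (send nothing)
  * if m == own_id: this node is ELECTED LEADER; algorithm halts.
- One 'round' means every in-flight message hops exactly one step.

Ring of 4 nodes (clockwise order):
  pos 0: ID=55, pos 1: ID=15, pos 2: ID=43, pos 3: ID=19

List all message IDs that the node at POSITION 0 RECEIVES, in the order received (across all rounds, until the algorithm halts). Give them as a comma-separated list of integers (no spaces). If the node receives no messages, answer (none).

Answer: 19,43,55

Derivation:
Round 1: pos1(id15) recv 55: fwd; pos2(id43) recv 15: drop; pos3(id19) recv 43: fwd; pos0(id55) recv 19: drop
Round 2: pos2(id43) recv 55: fwd; pos0(id55) recv 43: drop
Round 3: pos3(id19) recv 55: fwd
Round 4: pos0(id55) recv 55: ELECTED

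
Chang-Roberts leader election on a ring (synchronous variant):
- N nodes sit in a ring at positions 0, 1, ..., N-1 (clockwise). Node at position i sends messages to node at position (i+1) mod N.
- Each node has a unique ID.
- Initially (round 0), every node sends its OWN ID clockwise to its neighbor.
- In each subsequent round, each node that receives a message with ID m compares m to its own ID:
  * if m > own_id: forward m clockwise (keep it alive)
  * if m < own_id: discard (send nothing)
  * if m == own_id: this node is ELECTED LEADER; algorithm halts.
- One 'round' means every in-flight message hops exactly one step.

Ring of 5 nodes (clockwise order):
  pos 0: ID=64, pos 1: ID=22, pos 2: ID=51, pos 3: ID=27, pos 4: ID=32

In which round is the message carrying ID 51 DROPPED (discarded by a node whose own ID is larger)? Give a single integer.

Answer: 3

Derivation:
Round 1: pos1(id22) recv 64: fwd; pos2(id51) recv 22: drop; pos3(id27) recv 51: fwd; pos4(id32) recv 27: drop; pos0(id64) recv 32: drop
Round 2: pos2(id51) recv 64: fwd; pos4(id32) recv 51: fwd
Round 3: pos3(id27) recv 64: fwd; pos0(id64) recv 51: drop
Round 4: pos4(id32) recv 64: fwd
Round 5: pos0(id64) recv 64: ELECTED
Message ID 51 originates at pos 2; dropped at pos 0 in round 3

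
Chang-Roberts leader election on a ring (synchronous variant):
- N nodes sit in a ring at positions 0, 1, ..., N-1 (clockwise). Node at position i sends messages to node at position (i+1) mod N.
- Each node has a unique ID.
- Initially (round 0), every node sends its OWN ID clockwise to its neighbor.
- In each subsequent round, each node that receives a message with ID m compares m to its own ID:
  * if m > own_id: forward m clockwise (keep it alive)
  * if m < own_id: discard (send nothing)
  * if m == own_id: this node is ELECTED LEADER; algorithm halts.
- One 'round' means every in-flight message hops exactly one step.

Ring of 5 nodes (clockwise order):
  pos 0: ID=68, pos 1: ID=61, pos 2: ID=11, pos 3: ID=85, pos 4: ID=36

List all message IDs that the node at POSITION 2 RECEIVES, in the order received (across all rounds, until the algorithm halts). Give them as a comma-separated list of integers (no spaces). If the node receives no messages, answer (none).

Answer: 61,68,85

Derivation:
Round 1: pos1(id61) recv 68: fwd; pos2(id11) recv 61: fwd; pos3(id85) recv 11: drop; pos4(id36) recv 85: fwd; pos0(id68) recv 36: drop
Round 2: pos2(id11) recv 68: fwd; pos3(id85) recv 61: drop; pos0(id68) recv 85: fwd
Round 3: pos3(id85) recv 68: drop; pos1(id61) recv 85: fwd
Round 4: pos2(id11) recv 85: fwd
Round 5: pos3(id85) recv 85: ELECTED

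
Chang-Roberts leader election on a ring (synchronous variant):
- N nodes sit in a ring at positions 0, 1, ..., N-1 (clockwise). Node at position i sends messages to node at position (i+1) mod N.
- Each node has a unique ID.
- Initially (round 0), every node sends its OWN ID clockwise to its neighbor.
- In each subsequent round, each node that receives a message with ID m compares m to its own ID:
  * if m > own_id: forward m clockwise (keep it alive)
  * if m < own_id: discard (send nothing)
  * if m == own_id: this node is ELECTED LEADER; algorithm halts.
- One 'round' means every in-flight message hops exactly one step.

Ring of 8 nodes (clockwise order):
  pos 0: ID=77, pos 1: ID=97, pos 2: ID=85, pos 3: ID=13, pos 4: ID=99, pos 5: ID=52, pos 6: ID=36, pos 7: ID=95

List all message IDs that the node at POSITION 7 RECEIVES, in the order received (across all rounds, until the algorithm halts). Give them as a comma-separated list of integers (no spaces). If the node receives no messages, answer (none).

Answer: 36,52,99

Derivation:
Round 1: pos1(id97) recv 77: drop; pos2(id85) recv 97: fwd; pos3(id13) recv 85: fwd; pos4(id99) recv 13: drop; pos5(id52) recv 99: fwd; pos6(id36) recv 52: fwd; pos7(id95) recv 36: drop; pos0(id77) recv 95: fwd
Round 2: pos3(id13) recv 97: fwd; pos4(id99) recv 85: drop; pos6(id36) recv 99: fwd; pos7(id95) recv 52: drop; pos1(id97) recv 95: drop
Round 3: pos4(id99) recv 97: drop; pos7(id95) recv 99: fwd
Round 4: pos0(id77) recv 99: fwd
Round 5: pos1(id97) recv 99: fwd
Round 6: pos2(id85) recv 99: fwd
Round 7: pos3(id13) recv 99: fwd
Round 8: pos4(id99) recv 99: ELECTED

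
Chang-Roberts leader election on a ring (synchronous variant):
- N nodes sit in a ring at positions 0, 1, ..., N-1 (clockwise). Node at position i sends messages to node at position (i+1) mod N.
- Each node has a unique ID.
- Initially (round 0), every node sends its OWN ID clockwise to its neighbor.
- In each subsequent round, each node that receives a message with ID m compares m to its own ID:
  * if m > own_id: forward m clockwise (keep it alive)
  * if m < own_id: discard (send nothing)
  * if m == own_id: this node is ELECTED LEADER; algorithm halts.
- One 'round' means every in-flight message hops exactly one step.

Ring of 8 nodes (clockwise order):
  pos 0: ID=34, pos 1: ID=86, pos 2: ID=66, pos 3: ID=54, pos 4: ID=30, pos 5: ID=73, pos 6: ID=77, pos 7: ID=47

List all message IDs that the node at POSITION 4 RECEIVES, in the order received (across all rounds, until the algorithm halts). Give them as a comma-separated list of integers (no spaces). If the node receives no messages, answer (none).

Answer: 54,66,86

Derivation:
Round 1: pos1(id86) recv 34: drop; pos2(id66) recv 86: fwd; pos3(id54) recv 66: fwd; pos4(id30) recv 54: fwd; pos5(id73) recv 30: drop; pos6(id77) recv 73: drop; pos7(id47) recv 77: fwd; pos0(id34) recv 47: fwd
Round 2: pos3(id54) recv 86: fwd; pos4(id30) recv 66: fwd; pos5(id73) recv 54: drop; pos0(id34) recv 77: fwd; pos1(id86) recv 47: drop
Round 3: pos4(id30) recv 86: fwd; pos5(id73) recv 66: drop; pos1(id86) recv 77: drop
Round 4: pos5(id73) recv 86: fwd
Round 5: pos6(id77) recv 86: fwd
Round 6: pos7(id47) recv 86: fwd
Round 7: pos0(id34) recv 86: fwd
Round 8: pos1(id86) recv 86: ELECTED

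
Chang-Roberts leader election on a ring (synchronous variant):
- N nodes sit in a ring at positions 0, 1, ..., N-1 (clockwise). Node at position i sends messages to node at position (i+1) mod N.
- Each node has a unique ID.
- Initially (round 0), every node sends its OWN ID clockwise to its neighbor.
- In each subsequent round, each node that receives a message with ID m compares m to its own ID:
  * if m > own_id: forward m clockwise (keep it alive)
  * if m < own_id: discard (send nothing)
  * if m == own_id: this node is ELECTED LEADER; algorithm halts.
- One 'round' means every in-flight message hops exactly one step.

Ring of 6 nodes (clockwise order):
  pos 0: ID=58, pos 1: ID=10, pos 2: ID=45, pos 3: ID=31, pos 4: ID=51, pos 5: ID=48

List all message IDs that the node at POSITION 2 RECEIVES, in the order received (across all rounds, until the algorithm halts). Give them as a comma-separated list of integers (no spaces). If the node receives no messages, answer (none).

Answer: 10,58

Derivation:
Round 1: pos1(id10) recv 58: fwd; pos2(id45) recv 10: drop; pos3(id31) recv 45: fwd; pos4(id51) recv 31: drop; pos5(id48) recv 51: fwd; pos0(id58) recv 48: drop
Round 2: pos2(id45) recv 58: fwd; pos4(id51) recv 45: drop; pos0(id58) recv 51: drop
Round 3: pos3(id31) recv 58: fwd
Round 4: pos4(id51) recv 58: fwd
Round 5: pos5(id48) recv 58: fwd
Round 6: pos0(id58) recv 58: ELECTED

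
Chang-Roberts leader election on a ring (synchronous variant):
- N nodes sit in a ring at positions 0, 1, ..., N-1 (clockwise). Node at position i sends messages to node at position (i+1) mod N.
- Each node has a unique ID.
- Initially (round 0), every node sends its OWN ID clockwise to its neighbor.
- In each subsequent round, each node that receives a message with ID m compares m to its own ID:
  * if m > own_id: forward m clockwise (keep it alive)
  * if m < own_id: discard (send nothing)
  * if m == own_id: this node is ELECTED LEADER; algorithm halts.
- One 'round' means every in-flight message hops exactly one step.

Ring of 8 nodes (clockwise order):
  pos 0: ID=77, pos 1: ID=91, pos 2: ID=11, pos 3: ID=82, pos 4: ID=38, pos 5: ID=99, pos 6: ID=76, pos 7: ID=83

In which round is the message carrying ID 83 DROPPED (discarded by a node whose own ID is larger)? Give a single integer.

Answer: 2

Derivation:
Round 1: pos1(id91) recv 77: drop; pos2(id11) recv 91: fwd; pos3(id82) recv 11: drop; pos4(id38) recv 82: fwd; pos5(id99) recv 38: drop; pos6(id76) recv 99: fwd; pos7(id83) recv 76: drop; pos0(id77) recv 83: fwd
Round 2: pos3(id82) recv 91: fwd; pos5(id99) recv 82: drop; pos7(id83) recv 99: fwd; pos1(id91) recv 83: drop
Round 3: pos4(id38) recv 91: fwd; pos0(id77) recv 99: fwd
Round 4: pos5(id99) recv 91: drop; pos1(id91) recv 99: fwd
Round 5: pos2(id11) recv 99: fwd
Round 6: pos3(id82) recv 99: fwd
Round 7: pos4(id38) recv 99: fwd
Round 8: pos5(id99) recv 99: ELECTED
Message ID 83 originates at pos 7; dropped at pos 1 in round 2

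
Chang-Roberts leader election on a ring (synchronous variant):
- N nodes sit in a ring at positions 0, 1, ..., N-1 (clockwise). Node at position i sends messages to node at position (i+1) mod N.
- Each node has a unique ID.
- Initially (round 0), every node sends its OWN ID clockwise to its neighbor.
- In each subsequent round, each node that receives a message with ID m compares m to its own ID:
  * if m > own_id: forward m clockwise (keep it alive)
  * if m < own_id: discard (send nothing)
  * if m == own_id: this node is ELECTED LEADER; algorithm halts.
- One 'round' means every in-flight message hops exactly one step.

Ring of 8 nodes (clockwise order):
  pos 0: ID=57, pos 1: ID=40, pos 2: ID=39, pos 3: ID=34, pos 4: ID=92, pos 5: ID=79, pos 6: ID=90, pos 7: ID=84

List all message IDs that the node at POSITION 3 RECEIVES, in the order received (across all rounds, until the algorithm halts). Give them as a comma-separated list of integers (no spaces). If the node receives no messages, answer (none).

Answer: 39,40,57,84,90,92

Derivation:
Round 1: pos1(id40) recv 57: fwd; pos2(id39) recv 40: fwd; pos3(id34) recv 39: fwd; pos4(id92) recv 34: drop; pos5(id79) recv 92: fwd; pos6(id90) recv 79: drop; pos7(id84) recv 90: fwd; pos0(id57) recv 84: fwd
Round 2: pos2(id39) recv 57: fwd; pos3(id34) recv 40: fwd; pos4(id92) recv 39: drop; pos6(id90) recv 92: fwd; pos0(id57) recv 90: fwd; pos1(id40) recv 84: fwd
Round 3: pos3(id34) recv 57: fwd; pos4(id92) recv 40: drop; pos7(id84) recv 92: fwd; pos1(id40) recv 90: fwd; pos2(id39) recv 84: fwd
Round 4: pos4(id92) recv 57: drop; pos0(id57) recv 92: fwd; pos2(id39) recv 90: fwd; pos3(id34) recv 84: fwd
Round 5: pos1(id40) recv 92: fwd; pos3(id34) recv 90: fwd; pos4(id92) recv 84: drop
Round 6: pos2(id39) recv 92: fwd; pos4(id92) recv 90: drop
Round 7: pos3(id34) recv 92: fwd
Round 8: pos4(id92) recv 92: ELECTED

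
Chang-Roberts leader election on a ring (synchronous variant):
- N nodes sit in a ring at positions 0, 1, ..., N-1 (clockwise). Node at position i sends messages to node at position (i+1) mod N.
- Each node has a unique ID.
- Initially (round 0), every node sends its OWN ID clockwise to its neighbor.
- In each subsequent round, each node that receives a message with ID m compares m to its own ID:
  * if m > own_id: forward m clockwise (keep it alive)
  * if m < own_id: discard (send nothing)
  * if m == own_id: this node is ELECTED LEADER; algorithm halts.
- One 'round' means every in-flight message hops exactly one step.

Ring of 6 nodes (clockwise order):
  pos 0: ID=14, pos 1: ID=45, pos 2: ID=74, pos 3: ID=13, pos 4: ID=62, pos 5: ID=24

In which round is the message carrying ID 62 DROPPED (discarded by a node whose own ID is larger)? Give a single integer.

Answer: 4

Derivation:
Round 1: pos1(id45) recv 14: drop; pos2(id74) recv 45: drop; pos3(id13) recv 74: fwd; pos4(id62) recv 13: drop; pos5(id24) recv 62: fwd; pos0(id14) recv 24: fwd
Round 2: pos4(id62) recv 74: fwd; pos0(id14) recv 62: fwd; pos1(id45) recv 24: drop
Round 3: pos5(id24) recv 74: fwd; pos1(id45) recv 62: fwd
Round 4: pos0(id14) recv 74: fwd; pos2(id74) recv 62: drop
Round 5: pos1(id45) recv 74: fwd
Round 6: pos2(id74) recv 74: ELECTED
Message ID 62 originates at pos 4; dropped at pos 2 in round 4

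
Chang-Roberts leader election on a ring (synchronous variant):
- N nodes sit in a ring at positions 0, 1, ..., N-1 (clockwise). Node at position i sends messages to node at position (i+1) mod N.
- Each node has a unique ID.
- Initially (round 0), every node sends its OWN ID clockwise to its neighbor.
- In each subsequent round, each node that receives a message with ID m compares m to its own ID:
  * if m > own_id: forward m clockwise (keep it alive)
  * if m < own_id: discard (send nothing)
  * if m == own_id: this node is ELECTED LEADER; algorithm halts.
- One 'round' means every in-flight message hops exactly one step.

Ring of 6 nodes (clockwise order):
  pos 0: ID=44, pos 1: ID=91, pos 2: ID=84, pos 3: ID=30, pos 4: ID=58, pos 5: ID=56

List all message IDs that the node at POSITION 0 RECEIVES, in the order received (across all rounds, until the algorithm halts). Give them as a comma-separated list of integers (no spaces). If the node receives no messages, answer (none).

Answer: 56,58,84,91

Derivation:
Round 1: pos1(id91) recv 44: drop; pos2(id84) recv 91: fwd; pos3(id30) recv 84: fwd; pos4(id58) recv 30: drop; pos5(id56) recv 58: fwd; pos0(id44) recv 56: fwd
Round 2: pos3(id30) recv 91: fwd; pos4(id58) recv 84: fwd; pos0(id44) recv 58: fwd; pos1(id91) recv 56: drop
Round 3: pos4(id58) recv 91: fwd; pos5(id56) recv 84: fwd; pos1(id91) recv 58: drop
Round 4: pos5(id56) recv 91: fwd; pos0(id44) recv 84: fwd
Round 5: pos0(id44) recv 91: fwd; pos1(id91) recv 84: drop
Round 6: pos1(id91) recv 91: ELECTED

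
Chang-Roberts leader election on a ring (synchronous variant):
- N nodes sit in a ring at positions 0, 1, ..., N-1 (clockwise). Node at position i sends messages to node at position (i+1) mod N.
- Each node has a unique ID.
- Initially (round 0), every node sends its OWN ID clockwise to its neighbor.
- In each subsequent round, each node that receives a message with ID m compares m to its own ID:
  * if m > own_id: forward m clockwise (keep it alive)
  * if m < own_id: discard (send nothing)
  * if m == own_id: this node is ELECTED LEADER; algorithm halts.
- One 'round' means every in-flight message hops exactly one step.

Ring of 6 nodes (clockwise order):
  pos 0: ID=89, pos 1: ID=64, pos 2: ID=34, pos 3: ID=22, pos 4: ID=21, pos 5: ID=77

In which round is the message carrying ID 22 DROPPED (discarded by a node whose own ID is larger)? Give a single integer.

Answer: 2

Derivation:
Round 1: pos1(id64) recv 89: fwd; pos2(id34) recv 64: fwd; pos3(id22) recv 34: fwd; pos4(id21) recv 22: fwd; pos5(id77) recv 21: drop; pos0(id89) recv 77: drop
Round 2: pos2(id34) recv 89: fwd; pos3(id22) recv 64: fwd; pos4(id21) recv 34: fwd; pos5(id77) recv 22: drop
Round 3: pos3(id22) recv 89: fwd; pos4(id21) recv 64: fwd; pos5(id77) recv 34: drop
Round 4: pos4(id21) recv 89: fwd; pos5(id77) recv 64: drop
Round 5: pos5(id77) recv 89: fwd
Round 6: pos0(id89) recv 89: ELECTED
Message ID 22 originates at pos 3; dropped at pos 5 in round 2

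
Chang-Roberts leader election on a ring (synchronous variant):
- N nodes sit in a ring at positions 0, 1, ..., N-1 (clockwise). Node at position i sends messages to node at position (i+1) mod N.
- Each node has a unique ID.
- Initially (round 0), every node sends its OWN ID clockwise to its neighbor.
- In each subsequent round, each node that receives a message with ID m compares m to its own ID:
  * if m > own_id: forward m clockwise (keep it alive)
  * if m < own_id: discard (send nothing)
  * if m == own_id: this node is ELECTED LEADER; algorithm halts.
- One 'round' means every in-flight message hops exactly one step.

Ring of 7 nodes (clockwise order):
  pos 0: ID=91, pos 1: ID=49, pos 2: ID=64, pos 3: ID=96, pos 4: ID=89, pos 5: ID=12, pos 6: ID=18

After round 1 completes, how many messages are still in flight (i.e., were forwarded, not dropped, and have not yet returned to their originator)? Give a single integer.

Answer: 3

Derivation:
Round 1: pos1(id49) recv 91: fwd; pos2(id64) recv 49: drop; pos3(id96) recv 64: drop; pos4(id89) recv 96: fwd; pos5(id12) recv 89: fwd; pos6(id18) recv 12: drop; pos0(id91) recv 18: drop
After round 1: 3 messages still in flight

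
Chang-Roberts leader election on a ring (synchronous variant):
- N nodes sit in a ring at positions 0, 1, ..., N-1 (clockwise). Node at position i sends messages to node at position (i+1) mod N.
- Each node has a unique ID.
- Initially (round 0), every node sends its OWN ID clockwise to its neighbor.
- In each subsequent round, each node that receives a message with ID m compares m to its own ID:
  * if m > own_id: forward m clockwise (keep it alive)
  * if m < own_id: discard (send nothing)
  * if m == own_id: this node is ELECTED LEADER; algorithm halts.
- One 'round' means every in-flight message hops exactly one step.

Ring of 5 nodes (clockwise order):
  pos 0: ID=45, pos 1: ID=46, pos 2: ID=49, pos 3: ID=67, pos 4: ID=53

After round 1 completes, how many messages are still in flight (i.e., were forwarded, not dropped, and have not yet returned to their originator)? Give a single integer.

Round 1: pos1(id46) recv 45: drop; pos2(id49) recv 46: drop; pos3(id67) recv 49: drop; pos4(id53) recv 67: fwd; pos0(id45) recv 53: fwd
After round 1: 2 messages still in flight

Answer: 2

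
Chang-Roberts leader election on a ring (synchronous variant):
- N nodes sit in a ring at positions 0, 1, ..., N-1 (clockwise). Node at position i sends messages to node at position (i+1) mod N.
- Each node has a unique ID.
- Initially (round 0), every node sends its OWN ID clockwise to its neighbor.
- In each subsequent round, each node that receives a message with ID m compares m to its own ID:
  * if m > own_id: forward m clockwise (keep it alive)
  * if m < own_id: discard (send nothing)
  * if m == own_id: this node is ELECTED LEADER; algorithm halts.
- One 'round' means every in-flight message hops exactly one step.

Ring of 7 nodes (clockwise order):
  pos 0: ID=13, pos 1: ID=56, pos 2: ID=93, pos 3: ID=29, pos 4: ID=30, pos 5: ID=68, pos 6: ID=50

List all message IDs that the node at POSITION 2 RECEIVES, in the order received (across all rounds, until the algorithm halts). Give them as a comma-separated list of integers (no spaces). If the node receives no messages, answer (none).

Answer: 56,68,93

Derivation:
Round 1: pos1(id56) recv 13: drop; pos2(id93) recv 56: drop; pos3(id29) recv 93: fwd; pos4(id30) recv 29: drop; pos5(id68) recv 30: drop; pos6(id50) recv 68: fwd; pos0(id13) recv 50: fwd
Round 2: pos4(id30) recv 93: fwd; pos0(id13) recv 68: fwd; pos1(id56) recv 50: drop
Round 3: pos5(id68) recv 93: fwd; pos1(id56) recv 68: fwd
Round 4: pos6(id50) recv 93: fwd; pos2(id93) recv 68: drop
Round 5: pos0(id13) recv 93: fwd
Round 6: pos1(id56) recv 93: fwd
Round 7: pos2(id93) recv 93: ELECTED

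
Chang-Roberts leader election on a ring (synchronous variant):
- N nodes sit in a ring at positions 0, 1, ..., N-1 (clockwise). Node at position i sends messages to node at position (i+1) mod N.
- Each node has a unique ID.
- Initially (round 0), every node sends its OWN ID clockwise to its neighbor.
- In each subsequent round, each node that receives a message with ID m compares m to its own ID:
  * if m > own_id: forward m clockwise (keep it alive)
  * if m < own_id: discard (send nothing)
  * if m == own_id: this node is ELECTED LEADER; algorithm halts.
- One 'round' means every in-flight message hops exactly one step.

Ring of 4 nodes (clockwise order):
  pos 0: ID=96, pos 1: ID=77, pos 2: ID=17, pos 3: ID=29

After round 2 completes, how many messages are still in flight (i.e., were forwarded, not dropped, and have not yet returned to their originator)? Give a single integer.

Answer: 2

Derivation:
Round 1: pos1(id77) recv 96: fwd; pos2(id17) recv 77: fwd; pos3(id29) recv 17: drop; pos0(id96) recv 29: drop
Round 2: pos2(id17) recv 96: fwd; pos3(id29) recv 77: fwd
After round 2: 2 messages still in flight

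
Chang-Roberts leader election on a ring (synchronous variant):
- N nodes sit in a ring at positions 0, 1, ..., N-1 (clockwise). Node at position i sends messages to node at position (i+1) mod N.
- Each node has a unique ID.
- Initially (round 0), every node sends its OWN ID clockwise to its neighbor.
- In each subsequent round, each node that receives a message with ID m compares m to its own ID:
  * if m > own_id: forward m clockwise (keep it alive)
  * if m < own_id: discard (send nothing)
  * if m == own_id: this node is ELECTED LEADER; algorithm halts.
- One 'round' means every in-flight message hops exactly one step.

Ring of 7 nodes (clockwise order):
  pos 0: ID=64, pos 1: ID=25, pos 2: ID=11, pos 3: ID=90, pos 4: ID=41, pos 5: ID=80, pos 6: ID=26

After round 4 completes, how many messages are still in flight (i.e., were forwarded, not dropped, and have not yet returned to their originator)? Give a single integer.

Answer: 2

Derivation:
Round 1: pos1(id25) recv 64: fwd; pos2(id11) recv 25: fwd; pos3(id90) recv 11: drop; pos4(id41) recv 90: fwd; pos5(id80) recv 41: drop; pos6(id26) recv 80: fwd; pos0(id64) recv 26: drop
Round 2: pos2(id11) recv 64: fwd; pos3(id90) recv 25: drop; pos5(id80) recv 90: fwd; pos0(id64) recv 80: fwd
Round 3: pos3(id90) recv 64: drop; pos6(id26) recv 90: fwd; pos1(id25) recv 80: fwd
Round 4: pos0(id64) recv 90: fwd; pos2(id11) recv 80: fwd
After round 4: 2 messages still in flight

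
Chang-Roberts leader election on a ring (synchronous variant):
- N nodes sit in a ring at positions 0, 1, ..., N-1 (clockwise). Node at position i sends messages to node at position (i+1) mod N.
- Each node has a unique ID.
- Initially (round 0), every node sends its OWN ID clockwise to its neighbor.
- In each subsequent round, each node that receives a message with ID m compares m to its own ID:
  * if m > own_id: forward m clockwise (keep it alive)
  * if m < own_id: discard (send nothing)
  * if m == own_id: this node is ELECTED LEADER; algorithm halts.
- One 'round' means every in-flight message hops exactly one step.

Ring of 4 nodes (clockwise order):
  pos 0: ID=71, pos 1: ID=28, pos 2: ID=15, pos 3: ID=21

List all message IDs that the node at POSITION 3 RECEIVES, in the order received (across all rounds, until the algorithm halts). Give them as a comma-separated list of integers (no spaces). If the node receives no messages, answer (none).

Answer: 15,28,71

Derivation:
Round 1: pos1(id28) recv 71: fwd; pos2(id15) recv 28: fwd; pos3(id21) recv 15: drop; pos0(id71) recv 21: drop
Round 2: pos2(id15) recv 71: fwd; pos3(id21) recv 28: fwd
Round 3: pos3(id21) recv 71: fwd; pos0(id71) recv 28: drop
Round 4: pos0(id71) recv 71: ELECTED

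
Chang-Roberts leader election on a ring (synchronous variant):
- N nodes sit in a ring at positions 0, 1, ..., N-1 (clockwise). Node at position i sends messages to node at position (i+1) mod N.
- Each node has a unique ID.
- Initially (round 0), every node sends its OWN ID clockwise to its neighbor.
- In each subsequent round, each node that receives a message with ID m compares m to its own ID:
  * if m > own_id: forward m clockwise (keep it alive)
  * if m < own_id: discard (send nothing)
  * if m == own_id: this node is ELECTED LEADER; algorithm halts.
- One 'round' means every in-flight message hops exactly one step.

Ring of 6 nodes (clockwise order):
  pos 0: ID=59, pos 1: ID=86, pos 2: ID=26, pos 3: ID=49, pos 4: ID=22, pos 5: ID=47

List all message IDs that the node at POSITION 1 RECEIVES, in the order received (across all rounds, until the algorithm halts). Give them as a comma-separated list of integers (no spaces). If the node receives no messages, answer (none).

Round 1: pos1(id86) recv 59: drop; pos2(id26) recv 86: fwd; pos3(id49) recv 26: drop; pos4(id22) recv 49: fwd; pos5(id47) recv 22: drop; pos0(id59) recv 47: drop
Round 2: pos3(id49) recv 86: fwd; pos5(id47) recv 49: fwd
Round 3: pos4(id22) recv 86: fwd; pos0(id59) recv 49: drop
Round 4: pos5(id47) recv 86: fwd
Round 5: pos0(id59) recv 86: fwd
Round 6: pos1(id86) recv 86: ELECTED

Answer: 59,86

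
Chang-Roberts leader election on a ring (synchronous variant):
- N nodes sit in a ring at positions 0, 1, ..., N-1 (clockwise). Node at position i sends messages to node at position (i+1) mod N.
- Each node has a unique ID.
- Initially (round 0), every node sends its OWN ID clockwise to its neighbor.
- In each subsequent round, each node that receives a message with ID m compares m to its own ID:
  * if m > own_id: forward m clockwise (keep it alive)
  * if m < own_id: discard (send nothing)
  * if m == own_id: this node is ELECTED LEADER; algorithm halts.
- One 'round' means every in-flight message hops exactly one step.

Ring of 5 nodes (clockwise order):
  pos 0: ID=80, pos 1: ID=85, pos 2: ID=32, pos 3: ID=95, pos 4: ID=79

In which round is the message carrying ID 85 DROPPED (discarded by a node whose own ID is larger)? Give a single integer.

Round 1: pos1(id85) recv 80: drop; pos2(id32) recv 85: fwd; pos3(id95) recv 32: drop; pos4(id79) recv 95: fwd; pos0(id80) recv 79: drop
Round 2: pos3(id95) recv 85: drop; pos0(id80) recv 95: fwd
Round 3: pos1(id85) recv 95: fwd
Round 4: pos2(id32) recv 95: fwd
Round 5: pos3(id95) recv 95: ELECTED
Message ID 85 originates at pos 1; dropped at pos 3 in round 2

Answer: 2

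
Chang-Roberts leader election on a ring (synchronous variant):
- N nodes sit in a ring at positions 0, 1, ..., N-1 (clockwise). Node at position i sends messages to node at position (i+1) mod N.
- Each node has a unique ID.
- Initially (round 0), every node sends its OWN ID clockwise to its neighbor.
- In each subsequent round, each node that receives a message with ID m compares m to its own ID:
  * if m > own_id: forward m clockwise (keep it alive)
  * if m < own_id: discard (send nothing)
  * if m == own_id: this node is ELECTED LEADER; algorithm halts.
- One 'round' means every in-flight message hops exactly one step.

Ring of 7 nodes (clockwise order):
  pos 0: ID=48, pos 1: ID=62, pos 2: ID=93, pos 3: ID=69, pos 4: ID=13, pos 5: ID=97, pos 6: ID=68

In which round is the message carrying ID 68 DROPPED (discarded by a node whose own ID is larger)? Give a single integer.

Answer: 3

Derivation:
Round 1: pos1(id62) recv 48: drop; pos2(id93) recv 62: drop; pos3(id69) recv 93: fwd; pos4(id13) recv 69: fwd; pos5(id97) recv 13: drop; pos6(id68) recv 97: fwd; pos0(id48) recv 68: fwd
Round 2: pos4(id13) recv 93: fwd; pos5(id97) recv 69: drop; pos0(id48) recv 97: fwd; pos1(id62) recv 68: fwd
Round 3: pos5(id97) recv 93: drop; pos1(id62) recv 97: fwd; pos2(id93) recv 68: drop
Round 4: pos2(id93) recv 97: fwd
Round 5: pos3(id69) recv 97: fwd
Round 6: pos4(id13) recv 97: fwd
Round 7: pos5(id97) recv 97: ELECTED
Message ID 68 originates at pos 6; dropped at pos 2 in round 3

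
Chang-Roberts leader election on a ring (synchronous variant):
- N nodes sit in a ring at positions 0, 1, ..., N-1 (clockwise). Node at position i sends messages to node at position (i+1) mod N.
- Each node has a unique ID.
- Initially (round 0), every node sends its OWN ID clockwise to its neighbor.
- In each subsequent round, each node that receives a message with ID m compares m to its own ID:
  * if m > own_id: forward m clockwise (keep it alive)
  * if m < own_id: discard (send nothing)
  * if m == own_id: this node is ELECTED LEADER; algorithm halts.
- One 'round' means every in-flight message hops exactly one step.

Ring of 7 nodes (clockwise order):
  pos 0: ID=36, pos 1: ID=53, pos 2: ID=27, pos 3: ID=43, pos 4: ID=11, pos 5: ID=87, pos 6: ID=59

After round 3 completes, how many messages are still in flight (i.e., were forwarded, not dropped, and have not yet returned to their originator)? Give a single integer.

Round 1: pos1(id53) recv 36: drop; pos2(id27) recv 53: fwd; pos3(id43) recv 27: drop; pos4(id11) recv 43: fwd; pos5(id87) recv 11: drop; pos6(id59) recv 87: fwd; pos0(id36) recv 59: fwd
Round 2: pos3(id43) recv 53: fwd; pos5(id87) recv 43: drop; pos0(id36) recv 87: fwd; pos1(id53) recv 59: fwd
Round 3: pos4(id11) recv 53: fwd; pos1(id53) recv 87: fwd; pos2(id27) recv 59: fwd
After round 3: 3 messages still in flight

Answer: 3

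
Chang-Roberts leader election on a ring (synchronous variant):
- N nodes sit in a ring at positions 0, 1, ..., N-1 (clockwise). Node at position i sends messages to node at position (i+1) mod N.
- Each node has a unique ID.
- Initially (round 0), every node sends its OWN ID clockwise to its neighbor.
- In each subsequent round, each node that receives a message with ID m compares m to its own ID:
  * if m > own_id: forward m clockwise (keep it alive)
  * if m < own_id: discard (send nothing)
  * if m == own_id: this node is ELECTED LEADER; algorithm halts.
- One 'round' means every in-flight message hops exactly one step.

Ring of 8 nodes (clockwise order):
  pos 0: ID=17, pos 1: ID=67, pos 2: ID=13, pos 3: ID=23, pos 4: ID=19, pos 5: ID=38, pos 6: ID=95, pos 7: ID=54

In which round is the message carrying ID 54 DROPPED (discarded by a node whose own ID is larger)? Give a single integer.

Round 1: pos1(id67) recv 17: drop; pos2(id13) recv 67: fwd; pos3(id23) recv 13: drop; pos4(id19) recv 23: fwd; pos5(id38) recv 19: drop; pos6(id95) recv 38: drop; pos7(id54) recv 95: fwd; pos0(id17) recv 54: fwd
Round 2: pos3(id23) recv 67: fwd; pos5(id38) recv 23: drop; pos0(id17) recv 95: fwd; pos1(id67) recv 54: drop
Round 3: pos4(id19) recv 67: fwd; pos1(id67) recv 95: fwd
Round 4: pos5(id38) recv 67: fwd; pos2(id13) recv 95: fwd
Round 5: pos6(id95) recv 67: drop; pos3(id23) recv 95: fwd
Round 6: pos4(id19) recv 95: fwd
Round 7: pos5(id38) recv 95: fwd
Round 8: pos6(id95) recv 95: ELECTED
Message ID 54 originates at pos 7; dropped at pos 1 in round 2

Answer: 2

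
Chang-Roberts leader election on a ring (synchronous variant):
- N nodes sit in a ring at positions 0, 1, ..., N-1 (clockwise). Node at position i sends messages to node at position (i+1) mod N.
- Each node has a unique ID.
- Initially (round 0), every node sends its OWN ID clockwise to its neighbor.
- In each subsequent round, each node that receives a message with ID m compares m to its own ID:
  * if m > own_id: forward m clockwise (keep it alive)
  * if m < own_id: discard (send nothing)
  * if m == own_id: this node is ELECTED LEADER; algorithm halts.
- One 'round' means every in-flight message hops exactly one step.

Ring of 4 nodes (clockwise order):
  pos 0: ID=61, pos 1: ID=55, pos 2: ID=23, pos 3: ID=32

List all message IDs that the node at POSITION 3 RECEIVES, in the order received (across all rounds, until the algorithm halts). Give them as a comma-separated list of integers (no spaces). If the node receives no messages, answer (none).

Answer: 23,55,61

Derivation:
Round 1: pos1(id55) recv 61: fwd; pos2(id23) recv 55: fwd; pos3(id32) recv 23: drop; pos0(id61) recv 32: drop
Round 2: pos2(id23) recv 61: fwd; pos3(id32) recv 55: fwd
Round 3: pos3(id32) recv 61: fwd; pos0(id61) recv 55: drop
Round 4: pos0(id61) recv 61: ELECTED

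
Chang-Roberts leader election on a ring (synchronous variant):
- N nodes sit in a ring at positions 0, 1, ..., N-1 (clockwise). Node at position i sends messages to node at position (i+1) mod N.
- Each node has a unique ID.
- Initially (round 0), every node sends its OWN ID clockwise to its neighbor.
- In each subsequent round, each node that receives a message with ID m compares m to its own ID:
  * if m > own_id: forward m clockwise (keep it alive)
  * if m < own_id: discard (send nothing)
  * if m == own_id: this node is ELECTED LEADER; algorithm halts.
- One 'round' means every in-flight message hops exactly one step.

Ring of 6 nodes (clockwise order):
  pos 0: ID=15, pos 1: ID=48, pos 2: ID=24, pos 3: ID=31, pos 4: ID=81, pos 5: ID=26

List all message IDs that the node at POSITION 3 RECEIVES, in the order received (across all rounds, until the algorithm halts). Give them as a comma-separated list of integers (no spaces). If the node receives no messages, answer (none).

Answer: 24,48,81

Derivation:
Round 1: pos1(id48) recv 15: drop; pos2(id24) recv 48: fwd; pos3(id31) recv 24: drop; pos4(id81) recv 31: drop; pos5(id26) recv 81: fwd; pos0(id15) recv 26: fwd
Round 2: pos3(id31) recv 48: fwd; pos0(id15) recv 81: fwd; pos1(id48) recv 26: drop
Round 3: pos4(id81) recv 48: drop; pos1(id48) recv 81: fwd
Round 4: pos2(id24) recv 81: fwd
Round 5: pos3(id31) recv 81: fwd
Round 6: pos4(id81) recv 81: ELECTED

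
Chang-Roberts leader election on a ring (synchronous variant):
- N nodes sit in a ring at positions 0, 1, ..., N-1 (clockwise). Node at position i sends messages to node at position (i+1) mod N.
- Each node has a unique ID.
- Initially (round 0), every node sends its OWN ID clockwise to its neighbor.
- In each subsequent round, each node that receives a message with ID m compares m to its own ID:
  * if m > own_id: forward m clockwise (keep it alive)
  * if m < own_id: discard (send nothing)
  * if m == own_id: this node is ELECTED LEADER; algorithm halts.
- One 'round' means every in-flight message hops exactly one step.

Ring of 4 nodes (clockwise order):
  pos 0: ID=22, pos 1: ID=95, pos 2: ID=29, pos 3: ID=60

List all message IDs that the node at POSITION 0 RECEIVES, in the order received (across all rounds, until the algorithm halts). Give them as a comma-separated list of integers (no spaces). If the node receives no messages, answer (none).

Round 1: pos1(id95) recv 22: drop; pos2(id29) recv 95: fwd; pos3(id60) recv 29: drop; pos0(id22) recv 60: fwd
Round 2: pos3(id60) recv 95: fwd; pos1(id95) recv 60: drop
Round 3: pos0(id22) recv 95: fwd
Round 4: pos1(id95) recv 95: ELECTED

Answer: 60,95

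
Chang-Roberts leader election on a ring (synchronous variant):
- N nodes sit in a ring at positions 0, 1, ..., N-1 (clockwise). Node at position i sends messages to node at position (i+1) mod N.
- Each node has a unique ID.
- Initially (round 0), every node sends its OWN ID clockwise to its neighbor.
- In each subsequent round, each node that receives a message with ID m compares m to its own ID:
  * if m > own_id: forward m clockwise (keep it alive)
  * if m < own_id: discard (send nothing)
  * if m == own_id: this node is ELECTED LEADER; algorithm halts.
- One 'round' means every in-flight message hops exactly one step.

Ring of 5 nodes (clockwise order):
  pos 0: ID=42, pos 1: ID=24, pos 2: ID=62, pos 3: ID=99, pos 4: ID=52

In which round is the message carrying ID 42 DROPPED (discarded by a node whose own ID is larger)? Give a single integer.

Round 1: pos1(id24) recv 42: fwd; pos2(id62) recv 24: drop; pos3(id99) recv 62: drop; pos4(id52) recv 99: fwd; pos0(id42) recv 52: fwd
Round 2: pos2(id62) recv 42: drop; pos0(id42) recv 99: fwd; pos1(id24) recv 52: fwd
Round 3: pos1(id24) recv 99: fwd; pos2(id62) recv 52: drop
Round 4: pos2(id62) recv 99: fwd
Round 5: pos3(id99) recv 99: ELECTED
Message ID 42 originates at pos 0; dropped at pos 2 in round 2

Answer: 2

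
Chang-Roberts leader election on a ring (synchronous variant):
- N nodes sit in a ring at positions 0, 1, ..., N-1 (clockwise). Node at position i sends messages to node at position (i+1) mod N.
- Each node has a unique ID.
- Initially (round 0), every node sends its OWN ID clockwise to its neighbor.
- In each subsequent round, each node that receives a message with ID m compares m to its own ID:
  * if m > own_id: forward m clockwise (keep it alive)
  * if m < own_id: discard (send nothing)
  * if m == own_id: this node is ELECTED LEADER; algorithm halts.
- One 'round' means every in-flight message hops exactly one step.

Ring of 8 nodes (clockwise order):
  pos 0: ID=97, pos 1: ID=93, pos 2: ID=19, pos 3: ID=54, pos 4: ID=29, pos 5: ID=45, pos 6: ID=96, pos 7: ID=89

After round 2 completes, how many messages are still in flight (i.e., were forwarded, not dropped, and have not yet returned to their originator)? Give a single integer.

Round 1: pos1(id93) recv 97: fwd; pos2(id19) recv 93: fwd; pos3(id54) recv 19: drop; pos4(id29) recv 54: fwd; pos5(id45) recv 29: drop; pos6(id96) recv 45: drop; pos7(id89) recv 96: fwd; pos0(id97) recv 89: drop
Round 2: pos2(id19) recv 97: fwd; pos3(id54) recv 93: fwd; pos5(id45) recv 54: fwd; pos0(id97) recv 96: drop
After round 2: 3 messages still in flight

Answer: 3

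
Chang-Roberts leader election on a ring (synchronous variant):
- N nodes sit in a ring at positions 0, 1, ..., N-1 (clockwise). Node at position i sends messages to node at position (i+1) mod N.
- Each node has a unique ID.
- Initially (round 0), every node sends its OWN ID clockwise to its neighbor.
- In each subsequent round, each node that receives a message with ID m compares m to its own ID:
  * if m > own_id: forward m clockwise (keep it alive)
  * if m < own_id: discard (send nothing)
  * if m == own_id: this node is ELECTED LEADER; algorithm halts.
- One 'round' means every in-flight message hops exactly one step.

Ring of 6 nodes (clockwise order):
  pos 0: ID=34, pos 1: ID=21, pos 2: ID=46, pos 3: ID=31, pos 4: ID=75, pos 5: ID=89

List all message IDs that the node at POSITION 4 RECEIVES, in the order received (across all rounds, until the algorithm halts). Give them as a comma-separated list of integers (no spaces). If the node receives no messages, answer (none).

Answer: 31,46,89

Derivation:
Round 1: pos1(id21) recv 34: fwd; pos2(id46) recv 21: drop; pos3(id31) recv 46: fwd; pos4(id75) recv 31: drop; pos5(id89) recv 75: drop; pos0(id34) recv 89: fwd
Round 2: pos2(id46) recv 34: drop; pos4(id75) recv 46: drop; pos1(id21) recv 89: fwd
Round 3: pos2(id46) recv 89: fwd
Round 4: pos3(id31) recv 89: fwd
Round 5: pos4(id75) recv 89: fwd
Round 6: pos5(id89) recv 89: ELECTED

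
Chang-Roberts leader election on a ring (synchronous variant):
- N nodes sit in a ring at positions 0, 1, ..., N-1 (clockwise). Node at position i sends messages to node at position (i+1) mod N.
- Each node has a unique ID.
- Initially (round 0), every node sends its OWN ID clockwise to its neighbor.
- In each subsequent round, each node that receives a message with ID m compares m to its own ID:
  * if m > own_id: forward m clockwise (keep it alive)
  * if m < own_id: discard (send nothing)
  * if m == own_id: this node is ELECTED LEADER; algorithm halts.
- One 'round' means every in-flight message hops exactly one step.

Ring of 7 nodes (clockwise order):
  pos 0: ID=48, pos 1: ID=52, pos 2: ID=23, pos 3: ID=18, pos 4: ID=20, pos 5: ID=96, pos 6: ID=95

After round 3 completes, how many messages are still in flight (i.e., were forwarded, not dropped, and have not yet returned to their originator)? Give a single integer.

Answer: 3

Derivation:
Round 1: pos1(id52) recv 48: drop; pos2(id23) recv 52: fwd; pos3(id18) recv 23: fwd; pos4(id20) recv 18: drop; pos5(id96) recv 20: drop; pos6(id95) recv 96: fwd; pos0(id48) recv 95: fwd
Round 2: pos3(id18) recv 52: fwd; pos4(id20) recv 23: fwd; pos0(id48) recv 96: fwd; pos1(id52) recv 95: fwd
Round 3: pos4(id20) recv 52: fwd; pos5(id96) recv 23: drop; pos1(id52) recv 96: fwd; pos2(id23) recv 95: fwd
After round 3: 3 messages still in flight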